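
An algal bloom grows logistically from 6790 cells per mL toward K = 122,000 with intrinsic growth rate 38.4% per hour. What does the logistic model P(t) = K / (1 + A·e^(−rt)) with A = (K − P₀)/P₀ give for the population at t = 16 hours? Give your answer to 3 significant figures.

≈ 118,000 cells per mL

A = (122000 − 6790)/6790 = 16.9676
P(16) = 122000 / (1 + 16.9676·e^(−0.384·16)) = 122000 / (1 + 16.9676·0.002146)
= 122000 / 1.03642 ≈ 117713.13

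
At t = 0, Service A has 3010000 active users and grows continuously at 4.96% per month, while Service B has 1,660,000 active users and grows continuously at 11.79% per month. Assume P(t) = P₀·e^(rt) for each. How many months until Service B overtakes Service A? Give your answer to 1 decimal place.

t ≈ 8.7 months

3010000·e^(0.0496t) = 1660000·e^(0.1179t)
3010000/1660000 = e^((0.1179 − 0.0496)t) → ln(1.81325) = 0.0683·t
t = 0.59512 / 0.0683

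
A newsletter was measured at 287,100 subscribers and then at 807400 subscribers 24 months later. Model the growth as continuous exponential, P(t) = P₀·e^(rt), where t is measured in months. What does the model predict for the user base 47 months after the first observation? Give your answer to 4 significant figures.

≈ 2,175,000 subscribers

r = ln(807400/287100) / 24 ≈ 0.043083 per month
P(47) = 287100 · e^(0.043083·47) = 287100 · 7.57531 ≈ 2174871.74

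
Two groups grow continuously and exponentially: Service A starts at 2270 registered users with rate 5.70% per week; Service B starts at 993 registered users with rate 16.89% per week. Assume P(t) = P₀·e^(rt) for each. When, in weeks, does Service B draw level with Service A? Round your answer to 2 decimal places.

2270·e^(0.057t) = 993·e^(0.1689t)
2270/993 = e^((0.1689 − 0.057)t) → ln(2.286) = 0.1119·t
t = 0.8268 / 0.1119

t ≈ 7.39 weeks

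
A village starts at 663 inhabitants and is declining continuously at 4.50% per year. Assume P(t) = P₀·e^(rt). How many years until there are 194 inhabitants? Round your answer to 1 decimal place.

194 = 663 · e^(-0.045·t)
t = ln(194/663) / -0.045 = ln(0.29261) / -0.045 = -1.22892 / -0.045

t ≈ 27.3 years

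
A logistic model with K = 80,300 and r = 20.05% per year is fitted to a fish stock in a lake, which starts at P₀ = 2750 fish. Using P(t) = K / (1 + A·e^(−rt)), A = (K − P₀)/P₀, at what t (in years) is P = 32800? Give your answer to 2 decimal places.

A = (80300 − 2750)/2750 = 28.2
32800 = 80300/(1 + 28.2·e^(−0.2005t)) → 1 + 28.2·e^(−0.2005t) = 2.44817
e^(−0.2005t) = 0.051354 → t = ln(19.47284)/0.2005 = 2.96902/0.2005

t ≈ 14.81 years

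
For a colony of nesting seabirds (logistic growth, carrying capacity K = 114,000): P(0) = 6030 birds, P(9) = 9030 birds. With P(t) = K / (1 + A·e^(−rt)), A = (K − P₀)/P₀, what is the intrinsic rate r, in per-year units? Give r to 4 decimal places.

A = (114000 − 6030)/6030 = 17.90547
9030 = 114000/(1 + 17.90547·e^(−r·9)) → e^(−9r) = (12.62458 − 1)/17.90547 = 0.64922
r = −ln(0.64922)/9 = 0.43198/9

r ≈ 0.0480 per year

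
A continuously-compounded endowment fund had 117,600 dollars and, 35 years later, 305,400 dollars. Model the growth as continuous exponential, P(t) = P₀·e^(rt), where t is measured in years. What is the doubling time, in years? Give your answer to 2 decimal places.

r = ln(305400/117600) / 35 = ln(2.59694) / 35 ≈ 0.027267 per year
doubling time = ln 2 / |r| = 0.69315 / 0.027267

doubling time ≈ 25.42 years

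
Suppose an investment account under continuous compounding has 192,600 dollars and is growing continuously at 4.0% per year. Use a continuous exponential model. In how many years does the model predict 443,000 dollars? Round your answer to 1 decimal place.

443000 = 192600 · e^(0.04·t)
t = ln(443000/192600) / 0.04 = ln(2.3001) / 0.04 = 0.83295 / 0.04

t ≈ 20.8 years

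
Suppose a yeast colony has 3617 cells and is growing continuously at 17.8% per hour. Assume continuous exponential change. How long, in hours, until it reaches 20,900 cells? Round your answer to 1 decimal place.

t ≈ 9.9 hours

20900 = 3617 · e^(0.178·t)
t = ln(20900/3617) / 0.178 = ln(5.77827) / 0.178 = 1.7541 / 0.178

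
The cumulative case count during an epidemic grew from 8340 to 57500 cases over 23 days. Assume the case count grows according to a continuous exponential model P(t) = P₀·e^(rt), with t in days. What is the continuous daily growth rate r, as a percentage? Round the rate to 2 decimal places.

r ≈ 8.39% per day

57500 = 8340 · e^(r·23)
e^(23r) = 57500/8340 = 6.89448
r = ln(6.89448) / 23 = 1.93072 / 23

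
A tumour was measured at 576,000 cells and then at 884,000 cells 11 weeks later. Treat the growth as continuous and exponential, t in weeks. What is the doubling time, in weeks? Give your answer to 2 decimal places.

doubling time ≈ 17.80 weeks

r = ln(884000/576000) / 11 = ln(1.53472) / 11 ≈ 0.038941 per week
doubling time = ln 2 / |r| = 0.69315 / 0.038941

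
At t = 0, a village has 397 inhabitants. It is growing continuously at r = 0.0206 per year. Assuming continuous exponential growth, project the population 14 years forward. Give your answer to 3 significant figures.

≈ 530 inhabitants

P(14) = 397 · e^(0.0206·14) = 397 · e^(0.2884)
= 397 · 1.33429 ≈ 529.71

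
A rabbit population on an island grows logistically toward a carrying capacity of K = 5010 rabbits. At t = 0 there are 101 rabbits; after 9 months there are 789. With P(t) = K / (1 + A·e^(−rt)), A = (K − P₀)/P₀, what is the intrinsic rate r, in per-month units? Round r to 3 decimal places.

A = (5010 − 101)/101 = 48.60396
789 = 5010/(1 + 48.60396·e^(−r·9)) → e^(−9r) = (6.34981 − 1)/48.60396 = 0.110069
r = −ln(0.110069)/9 = 2.20664/9

r ≈ 0.245 per month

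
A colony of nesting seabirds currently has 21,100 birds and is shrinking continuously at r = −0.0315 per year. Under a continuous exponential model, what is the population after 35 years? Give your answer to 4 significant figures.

P(35) = 21100 · e^(-0.0315·35) = 21100 · e^(-1.1025)
= 21100 · 0.33204 ≈ 7006.04

≈ 7,006 birds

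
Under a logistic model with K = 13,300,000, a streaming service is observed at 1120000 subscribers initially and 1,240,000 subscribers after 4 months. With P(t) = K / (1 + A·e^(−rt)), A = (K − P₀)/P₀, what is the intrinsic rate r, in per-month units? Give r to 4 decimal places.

A = (13300000 − 1120000)/1120000 = 10.875
1240000 = 13300000/(1 + 10.875·e^(−r·4)) → e^(−4r) = (10.72581 − 1)/10.875 = 0.894327
r = −ln(0.894327)/4 = 0.11168/4

r ≈ 0.0279 per month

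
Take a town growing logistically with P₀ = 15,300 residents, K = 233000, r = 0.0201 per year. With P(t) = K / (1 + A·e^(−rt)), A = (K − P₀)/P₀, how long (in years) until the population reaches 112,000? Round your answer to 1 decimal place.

t ≈ 128.3 years

A = (233000 − 15300)/15300 = 14.22876
112000 = 233000/(1 + 14.22876·e^(−0.0201t)) → 1 + 14.22876·e^(−0.0201t) = 2.08036
e^(−0.0201t) = 0.075928 → t = ln(13.17042)/0.0201 = 2.57797/0.0201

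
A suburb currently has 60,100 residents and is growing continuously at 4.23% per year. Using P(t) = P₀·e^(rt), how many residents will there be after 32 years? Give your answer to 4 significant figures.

≈ 232,700 residents

P(32) = 60100 · e^(0.0423·32) = 60100 · e^(1.3536)
= 60100 · 3.87134 ≈ 232667.37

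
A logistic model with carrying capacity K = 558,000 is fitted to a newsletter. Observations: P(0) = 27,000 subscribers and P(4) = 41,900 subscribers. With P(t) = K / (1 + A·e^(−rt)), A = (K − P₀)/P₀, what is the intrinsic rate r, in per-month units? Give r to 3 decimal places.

A = (558000 − 27000)/27000 = 19.66667
41900 = 558000/(1 + 19.66667·e^(−r·4)) → e^(−4r) = (13.31742 − 1)/19.66667 = 0.62631
r = −ln(0.62631)/4 = 0.46791/4

r ≈ 0.117 per month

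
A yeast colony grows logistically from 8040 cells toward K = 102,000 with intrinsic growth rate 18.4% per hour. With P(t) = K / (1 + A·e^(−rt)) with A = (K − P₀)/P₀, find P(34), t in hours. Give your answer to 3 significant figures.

≈ 99,800 cells

A = (102000 − 8040)/8040 = 11.68657
P(34) = 102000 / (1 + 11.68657·e^(−0.184·34)) = 102000 / (1 + 11.68657·0.001919)
= 102000 / 1.02243 ≈ 99762.78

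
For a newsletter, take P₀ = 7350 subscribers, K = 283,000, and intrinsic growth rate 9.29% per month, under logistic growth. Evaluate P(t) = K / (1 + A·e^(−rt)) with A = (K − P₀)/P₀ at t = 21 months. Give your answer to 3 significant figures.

≈ 44,700 subscribers

A = (283000 − 7350)/7350 = 37.5034
P(21) = 283000 / (1 + 37.5034·e^(−0.0929·21)) = 283000 / (1 + 37.5034·0.142146)
= 283000 / 6.33096 ≈ 44700.95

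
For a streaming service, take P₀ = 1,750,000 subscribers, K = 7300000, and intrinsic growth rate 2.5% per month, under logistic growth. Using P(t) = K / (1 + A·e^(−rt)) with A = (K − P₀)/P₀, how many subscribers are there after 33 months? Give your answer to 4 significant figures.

≈ 3,055,000 subscribers

A = (7300000 − 1750000)/1750000 = 3.17143
P(33) = 7300000 / (1 + 3.17143·e^(−0.025·33)) = 7300000 / (1 + 3.17143·0.438235)
= 7300000 / 2.38983 ≈ 3054609.33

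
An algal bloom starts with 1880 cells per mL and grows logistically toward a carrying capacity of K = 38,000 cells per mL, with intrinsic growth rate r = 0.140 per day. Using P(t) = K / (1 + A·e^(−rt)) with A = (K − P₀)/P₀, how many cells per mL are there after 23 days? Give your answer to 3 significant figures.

≈ 21,500 cells per mL

A = (38000 − 1880)/1880 = 19.21277
P(23) = 38000 / (1 + 19.21277·e^(−0.14·23)) = 38000 / (1 + 19.21277·0.039955)
= 38000 / 1.76765 ≈ 21497.5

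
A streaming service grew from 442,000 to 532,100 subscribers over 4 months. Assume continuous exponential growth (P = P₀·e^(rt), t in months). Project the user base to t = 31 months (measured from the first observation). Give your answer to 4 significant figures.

r = ln(532100/442000) / 4 ≈ 0.04638 per month
P(31) = 442000 · e^(0.04638·31) = 442000 · 4.21139 ≈ 1861433.13

≈ 1,861,000 subscribers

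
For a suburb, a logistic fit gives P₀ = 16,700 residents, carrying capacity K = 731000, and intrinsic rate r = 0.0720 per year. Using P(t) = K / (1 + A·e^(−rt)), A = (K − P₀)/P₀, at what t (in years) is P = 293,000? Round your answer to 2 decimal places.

t ≈ 46.58 years

A = (731000 − 16700)/16700 = 42.77246
293000 = 731000/(1 + 42.77246·e^(−0.072t)) → 1 + 42.77246·e^(−0.072t) = 2.49488
e^(−0.072t) = 0.03495 → t = ln(28.61262)/0.072 = 3.35385/0.072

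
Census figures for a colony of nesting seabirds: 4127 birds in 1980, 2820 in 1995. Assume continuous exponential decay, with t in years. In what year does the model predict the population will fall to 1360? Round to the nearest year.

year 2024

r = ln(2820/4127) / 15 = -0.38081/15 ≈ -0.025388 per year
t = ln(1360/4127) / r = -1.11007/-0.025388 ≈ 43.72 years after 1980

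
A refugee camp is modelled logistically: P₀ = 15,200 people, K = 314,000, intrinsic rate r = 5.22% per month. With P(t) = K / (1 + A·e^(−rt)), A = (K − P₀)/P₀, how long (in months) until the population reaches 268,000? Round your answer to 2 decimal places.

A = (314000 − 15200)/15200 = 19.65789
268000 = 314000/(1 + 19.65789·e^(−0.0522t)) → 1 + 19.65789·e^(−0.0522t) = 1.17164
e^(−0.0522t) = 0.008731 → t = ln(114.5286)/0.0522 = 4.74082/0.0522

t ≈ 90.82 months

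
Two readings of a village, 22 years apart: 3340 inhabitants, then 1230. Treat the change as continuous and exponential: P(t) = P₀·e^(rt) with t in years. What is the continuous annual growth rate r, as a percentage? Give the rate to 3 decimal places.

r ≈ -4.541% per year

1230 = 3340 · e^(r·22)
e^(22r) = 1230/3340 = 0.36826
r = ln(0.36826) / 22 = -0.99896 / 22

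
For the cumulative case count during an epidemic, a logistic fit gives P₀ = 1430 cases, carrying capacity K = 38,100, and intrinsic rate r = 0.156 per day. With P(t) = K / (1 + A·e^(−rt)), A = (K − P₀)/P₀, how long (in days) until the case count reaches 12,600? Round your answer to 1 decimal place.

t ≈ 16.3 days

A = (38100 − 1430)/1430 = 25.64336
12600 = 38100/(1 + 25.64336·e^(−0.156t)) → 1 + 25.64336·e^(−0.156t) = 3.02381
e^(−0.156t) = 0.078921 → t = ln(12.67084)/0.156 = 2.5393/0.156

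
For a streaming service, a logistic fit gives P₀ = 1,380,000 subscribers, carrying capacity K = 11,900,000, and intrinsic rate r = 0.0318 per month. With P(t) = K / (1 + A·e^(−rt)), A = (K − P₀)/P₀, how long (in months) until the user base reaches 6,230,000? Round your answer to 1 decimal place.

t ≈ 66.8 months

A = (11900000 − 1380000)/1380000 = 7.62319
6230000 = 11900000/(1 + 7.62319·e^(−0.0318t)) → 1 + 7.62319·e^(−0.0318t) = 1.91011
e^(−0.0318t) = 0.119387 → t = ln(8.3761)/0.0318 = 2.12538/0.0318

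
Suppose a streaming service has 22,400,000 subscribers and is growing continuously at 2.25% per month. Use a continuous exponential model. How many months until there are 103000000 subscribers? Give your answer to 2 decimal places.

103000000 = 22400000 · e^(0.0225·t)
t = ln(103000000/22400000) / 0.0225 = ln(4.59821) / 0.0225 = 1.52567 / 0.0225

t ≈ 67.81 months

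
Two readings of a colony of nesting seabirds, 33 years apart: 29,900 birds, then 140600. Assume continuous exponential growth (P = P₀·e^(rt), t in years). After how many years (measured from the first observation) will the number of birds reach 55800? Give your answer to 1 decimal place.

t ≈ 13.3 years

r = ln(140600/29900) / 33 ≈ 0.046911 per year
t = ln(55800/29900) / r = 0.62392 / 0.046911 ≈ 13.3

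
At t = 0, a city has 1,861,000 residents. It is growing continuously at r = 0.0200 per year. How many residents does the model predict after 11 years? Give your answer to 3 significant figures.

P(11) = 1861000 · e^(0.02·11) = 1861000 · e^(0.22)
= 1861000 · 1.24608 ≈ 2318948.8

≈ 2,320,000 residents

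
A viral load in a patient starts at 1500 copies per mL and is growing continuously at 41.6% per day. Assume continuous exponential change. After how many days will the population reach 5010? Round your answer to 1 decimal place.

t ≈ 2.9 days

5010 = 1500 · e^(0.416·t)
t = ln(5010/1500) / 0.416 = ln(3.34) / 0.416 = 1.20597 / 0.416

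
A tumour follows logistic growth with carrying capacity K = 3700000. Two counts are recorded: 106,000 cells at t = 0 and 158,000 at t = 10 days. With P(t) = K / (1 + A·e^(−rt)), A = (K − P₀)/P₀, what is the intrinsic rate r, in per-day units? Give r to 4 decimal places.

r ≈ 0.0414 per day

A = (3700000 − 106000)/106000 = 33.90566
158000 = 3700000/(1 + 33.90566·e^(−r·10)) → e^(−10r) = (23.41772 − 1)/33.90566 = 0.661179
r = −ln(0.661179)/10 = 0.41373/10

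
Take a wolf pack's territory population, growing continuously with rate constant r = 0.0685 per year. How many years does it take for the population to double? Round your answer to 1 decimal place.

doubling time ≈ 10.1 years

doubling time = ln(2) / |r| = 0.69315 / 0.0685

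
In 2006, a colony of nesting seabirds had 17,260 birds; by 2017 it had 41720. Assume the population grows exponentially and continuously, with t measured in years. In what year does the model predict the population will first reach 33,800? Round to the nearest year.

year 2014

r = ln(41720/17260) / 11 = 0.88259/11 ≈ 0.080235 per year
t = ln(33800/17260) / r = 0.67207/0.080235 ≈ 8.38 years after 2006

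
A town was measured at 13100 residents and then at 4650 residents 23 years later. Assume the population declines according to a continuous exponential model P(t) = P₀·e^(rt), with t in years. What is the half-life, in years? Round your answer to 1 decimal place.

r = ln(4650/13100) / 23 = ln(0.35496) / 23 ≈ -0.045032 per year
half-life = ln 2 / |r| = 0.69315 / 0.045032

half-life ≈ 15.4 years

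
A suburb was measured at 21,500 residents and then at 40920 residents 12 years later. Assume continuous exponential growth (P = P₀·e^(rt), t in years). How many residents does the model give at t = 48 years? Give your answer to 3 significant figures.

r = ln(40920/21500) / 12 ≈ 0.053631 per year
P(48) = 21500 · e^(0.053631·48) = 21500 · 13.12166 ≈ 282115.61

≈ 282,000 residents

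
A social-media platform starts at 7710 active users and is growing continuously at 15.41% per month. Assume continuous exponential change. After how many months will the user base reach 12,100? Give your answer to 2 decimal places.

12100 = 7710 · e^(0.1541·t)
t = ln(12100/7710) / 0.1541 = ln(1.56939) / 0.1541 = 0.45069 / 0.1541

t ≈ 2.92 months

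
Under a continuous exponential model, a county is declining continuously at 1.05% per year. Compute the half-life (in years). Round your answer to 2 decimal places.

half-life ≈ 66.01 years

half-life = ln(2) / |r| = 0.69315 / 0.0105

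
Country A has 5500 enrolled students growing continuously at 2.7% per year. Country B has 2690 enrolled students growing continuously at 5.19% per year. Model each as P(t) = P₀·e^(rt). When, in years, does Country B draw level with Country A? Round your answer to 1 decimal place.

t ≈ 28.7 years

5500·e^(0.027t) = 2690·e^(0.0519t)
5500/2690 = e^((0.0519 − 0.027)t) → ln(2.04461) = 0.0249·t
t = 0.71521 / 0.0249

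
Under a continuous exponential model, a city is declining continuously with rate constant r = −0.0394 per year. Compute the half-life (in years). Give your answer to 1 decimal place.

half-life = ln(2) / |r| = 0.69315 / 0.0394

half-life ≈ 17.6 years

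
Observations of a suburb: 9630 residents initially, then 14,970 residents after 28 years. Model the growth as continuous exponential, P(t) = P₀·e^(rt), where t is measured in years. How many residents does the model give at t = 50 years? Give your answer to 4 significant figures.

r = ln(14970/9630) / 28 ≈ 0.015756 per year
P(50) = 9630 · e^(0.015756·50) = 9630 · 2.19854 ≈ 21171.96

≈ 21,170 residents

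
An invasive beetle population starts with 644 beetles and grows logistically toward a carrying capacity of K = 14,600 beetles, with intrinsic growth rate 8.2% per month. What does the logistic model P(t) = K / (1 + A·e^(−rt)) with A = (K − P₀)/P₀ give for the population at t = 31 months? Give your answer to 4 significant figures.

≈ 5,396 beetles

A = (14600 − 644)/644 = 21.67081
P(31) = 14600 / (1 + 21.67081·e^(−0.082·31)) = 14600 / (1 + 21.67081·0.078709)
= 14600 / 2.70568 ≈ 5396.05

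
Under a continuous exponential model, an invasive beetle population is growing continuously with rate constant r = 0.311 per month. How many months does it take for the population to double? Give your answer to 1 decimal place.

doubling time = ln(2) / |r| = 0.69315 / 0.311

doubling time ≈ 2.2 months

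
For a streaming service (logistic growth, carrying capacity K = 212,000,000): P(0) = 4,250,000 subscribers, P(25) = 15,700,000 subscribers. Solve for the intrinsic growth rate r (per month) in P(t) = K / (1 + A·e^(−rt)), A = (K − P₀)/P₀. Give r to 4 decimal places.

r ≈ 0.0545 per month

A = (212000000 − 4250000)/4250000 = 48.88235
15700000 = 212000000/(1 + 48.88235·e^(−r·25)) → e^(−25r) = (13.50318 − 1)/48.88235 = 0.255781
r = −ln(0.255781)/25 = 1.36343/25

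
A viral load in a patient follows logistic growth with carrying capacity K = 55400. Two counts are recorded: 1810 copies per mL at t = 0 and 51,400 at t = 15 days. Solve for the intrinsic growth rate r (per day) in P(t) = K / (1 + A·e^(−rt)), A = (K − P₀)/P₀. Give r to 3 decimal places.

r ≈ 0.396 per day

A = (55400 − 1810)/1810 = 29.60773
51400 = 55400/(1 + 29.60773·e^(−r·15)) → e^(−15r) = (1.07782 − 1)/29.60773 = 0.002628
r = −ln(0.002628)/15 = 5.94138/15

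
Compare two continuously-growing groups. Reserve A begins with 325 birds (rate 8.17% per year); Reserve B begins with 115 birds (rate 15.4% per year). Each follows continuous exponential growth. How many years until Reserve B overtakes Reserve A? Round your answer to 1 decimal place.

t ≈ 14.4 years

325·e^(0.0817t) = 115·e^(0.154t)
325/115 = e^((0.154 − 0.0817)t) → ln(2.82609) = 0.0723·t
t = 1.03889 / 0.0723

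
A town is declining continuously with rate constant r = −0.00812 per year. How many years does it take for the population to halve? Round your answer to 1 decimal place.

half-life = ln(2) / |r| = 0.69315 / 0.00812

half-life ≈ 85.4 years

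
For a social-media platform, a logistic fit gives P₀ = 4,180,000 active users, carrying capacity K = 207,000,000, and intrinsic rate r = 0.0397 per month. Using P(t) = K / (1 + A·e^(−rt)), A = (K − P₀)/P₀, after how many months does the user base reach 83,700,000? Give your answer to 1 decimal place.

A = (207000000 − 4180000)/4180000 = 48.52153
83700000 = 207000000/(1 + 48.52153·e^(−0.0397t)) → 1 + 48.52153·e^(−0.0397t) = 2.47312
e^(−0.0397t) = 0.03036 → t = ln(32.93797)/0.0397 = 3.49463/0.0397

t ≈ 88.0 months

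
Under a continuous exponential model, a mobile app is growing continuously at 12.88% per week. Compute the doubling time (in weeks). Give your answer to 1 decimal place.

doubling time = ln(2) / |r| = 0.69315 / 0.1288

doubling time ≈ 5.4 weeks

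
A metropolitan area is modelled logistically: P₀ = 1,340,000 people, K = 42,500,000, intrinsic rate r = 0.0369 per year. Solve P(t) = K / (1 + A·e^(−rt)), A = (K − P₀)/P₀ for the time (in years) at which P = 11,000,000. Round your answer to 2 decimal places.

t ≈ 64.30 years

A = (42500000 − 1340000)/1340000 = 30.71642
11000000 = 42500000/(1 + 30.71642·e^(−0.0369t)) → 1 + 30.71642·e^(−0.0369t) = 3.86364
e^(−0.0369t) = 0.093228 → t = ln(10.72637)/0.0369 = 2.37271/0.0369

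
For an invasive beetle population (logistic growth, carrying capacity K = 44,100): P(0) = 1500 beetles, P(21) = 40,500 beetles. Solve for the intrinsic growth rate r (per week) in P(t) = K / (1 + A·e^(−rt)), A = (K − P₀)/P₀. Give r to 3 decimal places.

A = (44100 − 1500)/1500 = 28.4
40500 = 44100/(1 + 28.4·e^(−r·21)) → e^(−21r) = (1.08889 − 1)/28.4 = 0.00313
r = −ln(0.00313)/21 = 5.76676/21

r ≈ 0.275 per week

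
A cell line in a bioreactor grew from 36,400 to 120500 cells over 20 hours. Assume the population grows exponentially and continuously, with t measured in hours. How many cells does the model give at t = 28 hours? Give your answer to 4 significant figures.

≈ 194,500 cells

r = ln(120500/36400) / 20 ≈ 0.059854 per hour
P(28) = 36400 · e^(0.059854·28) = 36400 · 5.34367 ≈ 194509.72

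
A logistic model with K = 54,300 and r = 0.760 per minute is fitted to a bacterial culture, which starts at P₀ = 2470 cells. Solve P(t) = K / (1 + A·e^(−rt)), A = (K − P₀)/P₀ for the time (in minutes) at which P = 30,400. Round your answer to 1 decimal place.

t ≈ 4.3 minutes

A = (54300 − 2470)/2470 = 20.98381
30400 = 54300/(1 + 20.98381·e^(−0.76t)) → 1 + 20.98381·e^(−0.76t) = 1.78618
e^(−0.76t) = 0.037466 → t = ln(26.6907)/0.76 = 3.28432/0.76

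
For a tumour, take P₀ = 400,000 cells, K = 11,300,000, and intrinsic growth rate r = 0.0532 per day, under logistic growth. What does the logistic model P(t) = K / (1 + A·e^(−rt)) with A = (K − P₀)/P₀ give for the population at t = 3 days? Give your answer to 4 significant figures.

≈ 466,400 cells

A = (11300000 − 400000)/400000 = 27.25
P(3) = 11300000 / (1 + 27.25·e^(−0.0532·3)) = 11300000 / (1 + 27.25·0.852485)
= 11300000 / 24.23021 ≈ 466360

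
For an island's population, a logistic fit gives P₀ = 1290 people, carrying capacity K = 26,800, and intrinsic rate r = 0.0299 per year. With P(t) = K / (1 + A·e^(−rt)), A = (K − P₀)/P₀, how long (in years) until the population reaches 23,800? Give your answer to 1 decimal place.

A = (26800 − 1290)/1290 = 19.77519
23800 = 26800/(1 + 19.77519·e^(−0.0299t)) → 1 + 19.77519·e^(−0.0299t) = 1.12605
e^(−0.0299t) = 0.006374 → t = ln(156.8832)/0.0299 = 5.0555/0.0299

t ≈ 169.1 years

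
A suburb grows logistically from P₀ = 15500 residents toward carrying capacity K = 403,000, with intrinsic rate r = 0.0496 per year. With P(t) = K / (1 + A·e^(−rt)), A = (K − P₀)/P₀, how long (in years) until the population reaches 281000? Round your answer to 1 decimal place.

t ≈ 81.7 years

A = (403000 − 15500)/15500 = 25
281000 = 403000/(1 + 25·e^(−0.0496t)) → 1 + 25·e^(−0.0496t) = 1.43416
e^(−0.0496t) = 0.017367 → t = ln(57.58197)/0.0496 = 4.05321/0.0496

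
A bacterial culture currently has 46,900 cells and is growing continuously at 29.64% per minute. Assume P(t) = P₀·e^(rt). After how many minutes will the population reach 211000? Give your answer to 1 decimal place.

211000 = 46900 · e^(0.2964·t)
t = ln(211000/46900) / 0.2964 = ln(4.49893) / 0.2964 = 1.50384 / 0.2964

t ≈ 5.1 minutes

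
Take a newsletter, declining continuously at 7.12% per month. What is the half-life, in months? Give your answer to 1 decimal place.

half-life ≈ 9.7 months

half-life = ln(2) / |r| = 0.69315 / 0.0712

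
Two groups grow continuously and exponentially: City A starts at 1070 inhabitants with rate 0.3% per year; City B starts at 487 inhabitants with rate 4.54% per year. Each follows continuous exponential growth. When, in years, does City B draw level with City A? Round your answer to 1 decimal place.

1070·e^(0.003t) = 487·e^(0.0454t)
1070/487 = e^((0.0454 − 0.003)t) → ln(2.19713) = 0.0424·t
t = 0.78715 / 0.0424

t ≈ 18.6 years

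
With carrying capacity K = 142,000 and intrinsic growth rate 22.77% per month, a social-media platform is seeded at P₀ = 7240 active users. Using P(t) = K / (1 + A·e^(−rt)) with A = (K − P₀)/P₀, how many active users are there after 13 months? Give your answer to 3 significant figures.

A = (142000 − 7240)/7240 = 18.61326
P(13) = 142000 / (1 + 18.61326·e^(−0.2277·13)) = 142000 / (1 + 18.61326·0.051814)
= 142000 / 1.96442 ≈ 72285.87

≈ 72,300 active users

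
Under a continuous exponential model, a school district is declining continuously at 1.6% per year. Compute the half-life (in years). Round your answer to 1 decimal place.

half-life ≈ 43.3 years

half-life = ln(2) / |r| = 0.69315 / 0.016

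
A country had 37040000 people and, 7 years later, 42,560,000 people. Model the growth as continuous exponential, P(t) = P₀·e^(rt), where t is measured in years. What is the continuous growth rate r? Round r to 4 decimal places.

42560000 = 37040000 · e^(r·7)
e^(7r) = 42560000/37040000 = 1.14903
r = ln(1.14903) / 7 = 0.13892 / 7

r ≈ 0.0198 per year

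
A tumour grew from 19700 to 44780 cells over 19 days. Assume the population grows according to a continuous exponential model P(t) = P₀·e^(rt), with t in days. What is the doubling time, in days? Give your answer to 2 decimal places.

r = ln(44780/19700) / 19 = ln(2.2731) / 19 ≈ 0.043218 per day
doubling time = ln 2 / |r| = 0.69315 / 0.043218

doubling time ≈ 16.04 days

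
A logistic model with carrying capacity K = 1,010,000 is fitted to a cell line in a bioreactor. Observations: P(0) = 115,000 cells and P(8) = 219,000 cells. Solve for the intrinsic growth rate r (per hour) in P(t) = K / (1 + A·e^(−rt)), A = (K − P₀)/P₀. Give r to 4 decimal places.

A = (1010000 − 115000)/115000 = 7.78261
219000 = 1010000/(1 + 7.78261·e^(−r·8)) → e^(−8r) = (4.61187 − 1)/7.78261 = 0.464095
r = −ln(0.464095)/8 = 0.76767/8

r ≈ 0.0960 per hour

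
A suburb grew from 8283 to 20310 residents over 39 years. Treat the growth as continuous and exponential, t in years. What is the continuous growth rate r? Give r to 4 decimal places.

20310 = 8283 · e^(r·39)
e^(39r) = 20310/8283 = 2.45201
r = ln(2.45201) / 39 = 0.89691 / 39

r ≈ 0.0230 per year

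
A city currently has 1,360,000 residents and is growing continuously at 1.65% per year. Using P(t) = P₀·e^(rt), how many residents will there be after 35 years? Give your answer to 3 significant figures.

≈ 2,420,000 residents

P(35) = 1360000 · e^(0.0165·35) = 1360000 · e^(0.5775)
= 1360000 · 1.78158 ≈ 2422947.32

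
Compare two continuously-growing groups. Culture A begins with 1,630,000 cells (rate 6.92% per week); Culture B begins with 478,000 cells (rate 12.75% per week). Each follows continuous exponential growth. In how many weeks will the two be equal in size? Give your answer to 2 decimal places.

t ≈ 21.04 weeks

1630000·e^(0.0692t) = 478000·e^(0.1275t)
1630000/478000 = e^((0.1275 − 0.0692)t) → ln(3.41004) = 0.0583·t
t = 1.22672 / 0.0583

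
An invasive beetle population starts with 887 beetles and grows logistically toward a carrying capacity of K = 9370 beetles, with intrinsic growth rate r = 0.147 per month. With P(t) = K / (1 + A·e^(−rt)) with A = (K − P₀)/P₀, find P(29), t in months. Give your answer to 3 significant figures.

A = (9370 − 887)/887 = 9.5637
P(29) = 9370 / (1 + 9.5637·e^(−0.147·29)) = 9370 / (1 + 9.5637·0.01408)
= 9370 / 1.13466 ≈ 8258

≈ 8,260 beetles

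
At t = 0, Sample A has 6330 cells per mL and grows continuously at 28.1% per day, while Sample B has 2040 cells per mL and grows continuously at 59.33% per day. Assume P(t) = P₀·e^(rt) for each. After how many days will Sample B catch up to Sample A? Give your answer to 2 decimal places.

t ≈ 3.63 days

6330·e^(0.281t) = 2040·e^(0.5933t)
6330/2040 = e^((0.5933 − 0.281)t) → ln(3.10294) = 0.3123·t
t = 1.13235 / 0.3123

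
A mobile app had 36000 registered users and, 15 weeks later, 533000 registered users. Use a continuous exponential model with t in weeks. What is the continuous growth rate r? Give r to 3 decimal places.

r ≈ 0.180 per week

533000 = 36000 · e^(r·15)
e^(15r) = 533000/36000 = 14.80556
r = ln(14.80556) / 15 = 2.695 / 15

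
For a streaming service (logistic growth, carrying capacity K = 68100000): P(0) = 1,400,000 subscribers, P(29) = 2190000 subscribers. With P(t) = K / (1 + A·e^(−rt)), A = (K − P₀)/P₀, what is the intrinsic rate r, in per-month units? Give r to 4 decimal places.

A = (68100000 − 1400000)/1400000 = 47.64286
2190000 = 68100000/(1 + 47.64286·e^(−r·29)) → e^(−29r) = (31.09589 − 1)/47.64286 = 0.631698
r = −ln(0.631698)/29 = 0.45934/29

r ≈ 0.0158 per month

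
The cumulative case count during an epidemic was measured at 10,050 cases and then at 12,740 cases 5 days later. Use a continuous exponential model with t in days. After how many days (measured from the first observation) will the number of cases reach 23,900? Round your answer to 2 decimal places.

t ≈ 18.26 days

r = ln(12740/10050) / 5 ≈ 0.047435 per day
t = ln(23900/10050) / r = 0.86631 / 0.047435 ≈ 18.263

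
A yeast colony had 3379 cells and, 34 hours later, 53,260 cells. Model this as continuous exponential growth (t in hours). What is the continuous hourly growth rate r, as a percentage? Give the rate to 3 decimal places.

r ≈ 8.111% per hour

53260 = 3379 · e^(r·34)
e^(34r) = 53260/3379 = 15.76206
r = ln(15.76206) / 34 = 2.75761 / 34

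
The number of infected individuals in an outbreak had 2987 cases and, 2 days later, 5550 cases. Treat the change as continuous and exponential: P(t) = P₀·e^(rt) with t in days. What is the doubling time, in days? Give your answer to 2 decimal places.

doubling time ≈ 2.24 days

r = ln(5550/2987) / 2 = ln(1.85805) / 2 ≈ 0.309764 per day
doubling time = ln 2 / |r| = 0.69315 / 0.309764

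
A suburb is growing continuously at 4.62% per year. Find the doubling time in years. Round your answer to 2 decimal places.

doubling time ≈ 15.00 years

doubling time = ln(2) / |r| = 0.69315 / 0.0462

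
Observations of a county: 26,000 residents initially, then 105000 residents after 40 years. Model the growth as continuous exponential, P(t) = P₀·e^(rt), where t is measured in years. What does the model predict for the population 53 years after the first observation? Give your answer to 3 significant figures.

r = ln(105000/26000) / 40 ≈ 0.034897 per year
P(53) = 26000 · e^(0.034897·53) = 26000 · 6.35676 ≈ 165275.88

≈ 165,000 residents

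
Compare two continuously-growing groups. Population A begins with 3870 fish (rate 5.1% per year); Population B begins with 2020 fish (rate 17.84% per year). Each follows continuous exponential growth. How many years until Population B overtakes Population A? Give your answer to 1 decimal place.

t ≈ 5.1 years

3870·e^(0.051t) = 2020·e^(0.1784t)
3870/2020 = e^((0.1784 − 0.051)t) → ln(1.91584) = 0.1274·t
t = 0.65016 / 0.1274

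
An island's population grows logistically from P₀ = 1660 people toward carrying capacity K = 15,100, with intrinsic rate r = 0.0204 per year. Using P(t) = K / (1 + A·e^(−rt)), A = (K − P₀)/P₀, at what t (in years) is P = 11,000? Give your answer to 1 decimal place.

t ≈ 150.9 years

A = (15100 − 1660)/1660 = 8.09639
11000 = 15100/(1 + 8.09639·e^(−0.0204t)) → 1 + 8.09639·e^(−0.0204t) = 1.37273
e^(−0.0204t) = 0.046036 → t = ln(21.72201)/0.0204 = 3.07833/0.0204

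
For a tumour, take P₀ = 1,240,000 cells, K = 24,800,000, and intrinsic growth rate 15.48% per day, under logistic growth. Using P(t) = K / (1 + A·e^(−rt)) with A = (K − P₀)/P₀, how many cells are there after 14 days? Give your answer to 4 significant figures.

A = (24800000 − 1240000)/1240000 = 19
P(14) = 24800000 / (1 + 19·e^(−0.1548·14)) = 24800000 / (1 + 19·0.114498)
= 24800000 / 3.17546 ≈ 7809898.3

≈ 7,810,000 cells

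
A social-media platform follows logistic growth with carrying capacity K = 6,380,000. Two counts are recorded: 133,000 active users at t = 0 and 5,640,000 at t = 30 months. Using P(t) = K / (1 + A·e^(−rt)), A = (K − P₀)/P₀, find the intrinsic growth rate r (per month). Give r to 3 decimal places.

A = (6380000 − 133000)/133000 = 46.96992
5640000 = 6380000/(1 + 46.96992·e^(−r·30)) → e^(−30r) = (1.13121 − 1)/46.96992 = 0.002793
r = −ln(0.002793)/30 = 5.8805/30

r ≈ 0.196 per month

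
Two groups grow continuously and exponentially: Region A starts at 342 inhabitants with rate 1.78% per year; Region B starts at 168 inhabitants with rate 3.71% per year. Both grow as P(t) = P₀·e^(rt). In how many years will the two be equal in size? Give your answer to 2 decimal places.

t ≈ 36.83 years

342·e^(0.0178t) = 168·e^(0.0371t)
342/168 = e^((0.0371 − 0.0178)t) → ln(2.03571) = 0.0193·t
t = 0.71085 / 0.0193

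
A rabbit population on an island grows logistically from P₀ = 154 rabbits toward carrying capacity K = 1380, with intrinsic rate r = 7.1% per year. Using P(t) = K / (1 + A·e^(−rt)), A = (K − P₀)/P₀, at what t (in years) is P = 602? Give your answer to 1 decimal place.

t ≈ 25.6 years

A = (1380 − 154)/154 = 7.96104
602 = 1380/(1 + 7.96104·e^(−0.071t)) → 1 + 7.96104·e^(−0.071t) = 2.29236
e^(−0.071t) = 0.162335 → t = ln(6.16008)/0.071 = 1.81809/0.071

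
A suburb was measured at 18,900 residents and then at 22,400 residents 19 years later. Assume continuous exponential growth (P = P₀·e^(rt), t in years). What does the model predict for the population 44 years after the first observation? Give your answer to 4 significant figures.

≈ 28,010 residents

r = ln(22400/18900) / 19 ≈ 0.008942 per year
P(44) = 18900 · e^(0.008942·44) = 18900 · 1.48209 ≈ 28011.42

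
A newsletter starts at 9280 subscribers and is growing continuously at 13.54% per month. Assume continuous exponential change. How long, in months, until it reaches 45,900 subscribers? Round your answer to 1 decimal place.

45900 = 9280 · e^(0.1354·t)
t = ln(45900/9280) / 0.1354 = ln(4.94612) / 0.1354 = 1.5986 / 0.1354

t ≈ 11.8 months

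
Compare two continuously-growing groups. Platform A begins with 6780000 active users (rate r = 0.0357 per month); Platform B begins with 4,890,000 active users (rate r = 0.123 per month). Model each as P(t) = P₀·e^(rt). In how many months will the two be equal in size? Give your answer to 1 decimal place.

t ≈ 3.7 months

6780000·e^(0.0357t) = 4890000·e^(0.123t)
6780000/4890000 = e^((0.123 − 0.0357)t) → ln(1.3865) = 0.0873·t
t = 0.32678 / 0.0873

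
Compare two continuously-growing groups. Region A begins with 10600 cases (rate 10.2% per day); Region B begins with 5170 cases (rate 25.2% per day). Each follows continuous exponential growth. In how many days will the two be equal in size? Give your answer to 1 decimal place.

t ≈ 4.8 days

10600·e^(0.102t) = 5170·e^(0.252t)
10600/5170 = e^((0.252 − 0.102)t) → ln(2.05029) = 0.15·t
t = 0.71798 / 0.15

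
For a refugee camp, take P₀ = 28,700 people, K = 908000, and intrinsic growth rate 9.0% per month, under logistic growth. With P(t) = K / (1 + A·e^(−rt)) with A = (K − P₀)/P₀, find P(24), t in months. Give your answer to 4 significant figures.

≈ 200,300 people

A = (908000 − 28700)/28700 = 30.63763
P(24) = 908000 / (1 + 30.63763·e^(−0.09·24)) = 908000 / (1 + 30.63763·0.115325)
= 908000 / 4.53329 ≈ 200296.1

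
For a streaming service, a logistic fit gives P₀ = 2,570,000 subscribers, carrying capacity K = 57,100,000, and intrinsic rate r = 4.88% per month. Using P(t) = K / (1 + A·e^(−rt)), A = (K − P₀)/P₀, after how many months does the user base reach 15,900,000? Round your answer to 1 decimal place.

t ≈ 43.1 months

A = (57100000 − 2570000)/2570000 = 21.2179
15900000 = 57100000/(1 + 21.2179·e^(−0.0488t)) → 1 + 21.2179·e^(−0.0488t) = 3.59119
e^(−0.0488t) = 0.122123 → t = ln(8.18846)/0.0488 = 2.10273/0.0488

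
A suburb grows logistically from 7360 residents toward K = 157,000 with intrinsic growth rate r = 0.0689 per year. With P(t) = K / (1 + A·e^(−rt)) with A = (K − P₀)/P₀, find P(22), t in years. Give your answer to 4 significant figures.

A = (157000 − 7360)/7360 = 20.33152
P(22) = 157000 / (1 + 20.33152·e^(−0.0689·22)) = 157000 / (1 + 20.33152·0.219632)
= 157000 / 5.46546 ≈ 28725.85

≈ 28,730 residents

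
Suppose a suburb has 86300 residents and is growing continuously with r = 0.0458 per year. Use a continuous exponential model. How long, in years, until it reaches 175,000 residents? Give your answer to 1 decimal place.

175000 = 86300 · e^(0.0458·t)
t = ln(175000/86300) / 0.0458 = ln(2.02781) / 0.0458 = 0.70696 / 0.0458

t ≈ 15.4 years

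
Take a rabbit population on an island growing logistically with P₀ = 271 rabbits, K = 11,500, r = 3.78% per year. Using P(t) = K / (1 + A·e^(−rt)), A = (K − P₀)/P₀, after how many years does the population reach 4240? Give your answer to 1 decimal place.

t ≈ 84.3 years

A = (11500 − 271)/271 = 41.43542
4240 = 11500/(1 + 41.43542·e^(−0.0378t)) → 1 + 41.43542·e^(−0.0378t) = 2.71226
e^(−0.0378t) = 0.041324 → t = ln(24.1992)/0.0378 = 3.18632/0.0378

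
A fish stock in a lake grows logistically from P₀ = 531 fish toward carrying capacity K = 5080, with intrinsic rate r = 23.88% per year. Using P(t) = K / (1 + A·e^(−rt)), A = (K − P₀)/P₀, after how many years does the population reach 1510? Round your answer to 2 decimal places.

A = (5080 − 531)/531 = 8.56685
1510 = 5080/(1 + 8.56685·e^(−0.2388t)) → 1 + 8.56685·e^(−0.2388t) = 3.36424
e^(−0.2388t) = 0.275975 → t = ln(3.62352)/0.2388 = 1.28744/0.2388

t ≈ 5.39 years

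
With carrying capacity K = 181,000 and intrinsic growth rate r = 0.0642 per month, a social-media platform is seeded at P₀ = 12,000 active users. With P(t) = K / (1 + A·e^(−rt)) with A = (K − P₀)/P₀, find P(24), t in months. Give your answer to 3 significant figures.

A = (181000 − 12000)/12000 = 14.08333
P(24) = 181000 / (1 + 14.08333·e^(−0.0642·24)) = 181000 / (1 + 14.08333·0.21421)
= 181000 / 4.01679 ≈ 45060.9

≈ 45,100 active users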